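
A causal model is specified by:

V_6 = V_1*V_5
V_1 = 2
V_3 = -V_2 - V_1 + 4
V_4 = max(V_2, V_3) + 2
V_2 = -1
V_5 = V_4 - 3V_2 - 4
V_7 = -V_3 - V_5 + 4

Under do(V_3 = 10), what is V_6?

22

The intervention breaks the incoming arrows to V_3: V_3 = -V_2 - V_1 + 4 no longer applies, and V_3 = 10.
V_4 = max(V_2, V_3) + 2  [with V_2=-1, V_3=10]  = 12
V_5 = V_4 - 3V_2 - 4  [with V_4=12, V_2=-1]  = 11
V_6 = V_1*V_5  [with V_1=2, V_5=11]  = 22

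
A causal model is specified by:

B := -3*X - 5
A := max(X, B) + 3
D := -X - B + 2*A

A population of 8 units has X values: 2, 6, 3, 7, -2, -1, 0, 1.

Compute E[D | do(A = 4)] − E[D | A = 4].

5

The intervention sets A=4 in all 8 units regardless of X. Recomputing D per unit gives 17, 25, 19, 27, 9, 11, 13, 15; average 17.
Observing A=4 restricts to units where A's equation naturally yields 4: X ∈ {-2, 1}. In that subpopulation D = 9, 15, mean 12.
Difference = 17 − 12 = 5.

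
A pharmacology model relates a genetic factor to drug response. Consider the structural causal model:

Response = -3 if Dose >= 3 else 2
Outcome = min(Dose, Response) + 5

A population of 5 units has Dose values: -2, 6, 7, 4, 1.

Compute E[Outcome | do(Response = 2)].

6

The intervention sets Response=2 in all 5 units regardless of Dose. Recomputing Outcome per unit gives 3, 7, 7, 7, 6; average 6.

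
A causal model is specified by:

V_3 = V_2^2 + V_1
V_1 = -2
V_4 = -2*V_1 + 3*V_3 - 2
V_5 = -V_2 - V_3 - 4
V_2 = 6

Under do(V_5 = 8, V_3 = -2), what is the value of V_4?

-4

Under do(V_5 = 8, V_3 = -2), each intervened variable's structural equation is replaced by its fixed value.
V_4 = -2*V_1 + 3*V_3 - 2  [with V_1=-2, V_3=-2]  = -4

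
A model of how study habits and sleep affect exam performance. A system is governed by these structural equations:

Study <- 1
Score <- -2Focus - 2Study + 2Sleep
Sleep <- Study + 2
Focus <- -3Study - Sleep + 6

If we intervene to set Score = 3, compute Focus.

Under do(Score=3), the mechanism Score <- -2Focus - 2Study + 2Sleep is discarded; Score is fixed at 3.
Since Focus is not a descendant of the intervened variable, it is unaffected.
Sleep = Study + 2  [with Study=1]  = 3
Focus = -3Study - Sleep + 6  [with Study=1, Sleep=3]  = 0

0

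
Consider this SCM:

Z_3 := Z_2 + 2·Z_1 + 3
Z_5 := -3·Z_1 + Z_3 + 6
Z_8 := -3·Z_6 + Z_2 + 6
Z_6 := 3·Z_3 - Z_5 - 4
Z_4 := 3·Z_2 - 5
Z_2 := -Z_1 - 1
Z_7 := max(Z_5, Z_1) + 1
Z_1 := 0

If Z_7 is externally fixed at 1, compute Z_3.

2

Intervening sets Z_7 = 1 and removes its equation (Z_7 := max(Z_5, Z_1) + 1).
Z_3 is not downstream of the intervention, so its value is determined by the original equations.
Z_2 = -Z_1 - 1  [with Z_1=0]  = -1
Z_3 = Z_2 + 2·Z_1 + 3  [with Z_2=-1, Z_1=0]  = 2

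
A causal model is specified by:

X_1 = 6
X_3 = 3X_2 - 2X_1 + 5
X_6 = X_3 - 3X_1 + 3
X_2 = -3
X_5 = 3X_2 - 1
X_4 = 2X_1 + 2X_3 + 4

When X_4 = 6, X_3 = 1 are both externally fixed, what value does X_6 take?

-14

The joint intervention fixes X_4 = 6, X_3 = 1, removing each variable's own equation.
X_6 = X_3 - 3X_1 + 3  [with X_3=1, X_1=6]  = -14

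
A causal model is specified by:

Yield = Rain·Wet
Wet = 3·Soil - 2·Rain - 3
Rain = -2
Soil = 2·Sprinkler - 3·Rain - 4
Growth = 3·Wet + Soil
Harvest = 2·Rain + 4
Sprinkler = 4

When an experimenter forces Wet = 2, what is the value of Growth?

16

Intervening sets Wet = 2 and removes its equation (Wet = 3·Soil - 2·Rain - 3).
Soil = 2·Sprinkler - 3·Rain - 4  [with Sprinkler=4, Rain=-2]  = 10
Growth = 3·Wet + Soil  [with Wet=2, Soil=10]  = 16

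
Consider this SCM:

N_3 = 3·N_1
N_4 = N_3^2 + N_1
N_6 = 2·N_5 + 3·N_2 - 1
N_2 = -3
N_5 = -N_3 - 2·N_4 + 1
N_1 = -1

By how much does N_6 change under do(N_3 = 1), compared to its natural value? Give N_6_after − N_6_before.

The intervention breaks the incoming arrows to N_3: N_3 = 3·N_1 no longer applies, and N_3 = 1.
N_4 = N_3^2 + N_1  [with N_3=1, N_1=-1]  = 0
N_5 = -N_3 - 2·N_4 + 1  [with N_3=1, N_4=0]  = 0
N_6 = 2·N_5 + 3·N_2 - 1  [with N_5=0, N_2=-3]  = -10
Without intervention: N_3 = 3·N_1  [with N_1=-1]  = -3; N_4 = N_3^2 + N_1  [with N_3=-3, N_1=-1]  = 8; N_5 = -N_3 - 2·N_4 + 1  [with N_3=-3, N_4=8]  = -12; N_6 = 2·N_5 + 3·N_2 - 1  [with N_5=-12, N_2=-3]  = -34.
Change = -10 − (-34) = 24.

24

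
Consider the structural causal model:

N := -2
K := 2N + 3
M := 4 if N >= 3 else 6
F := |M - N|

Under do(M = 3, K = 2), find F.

5

The joint intervention fixes M = 3, K = 2, removing each variable's own equation.
F = |M - N|  [with M=3, N=-2]  = 5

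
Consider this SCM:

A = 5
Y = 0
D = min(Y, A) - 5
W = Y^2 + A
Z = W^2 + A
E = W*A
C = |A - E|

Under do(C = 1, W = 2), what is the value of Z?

9

Under do(C = 1, W = 2), each intervened variable's structural equation is replaced by its fixed value.
Z = W^2 + A  [with W=2, A=5]  = 9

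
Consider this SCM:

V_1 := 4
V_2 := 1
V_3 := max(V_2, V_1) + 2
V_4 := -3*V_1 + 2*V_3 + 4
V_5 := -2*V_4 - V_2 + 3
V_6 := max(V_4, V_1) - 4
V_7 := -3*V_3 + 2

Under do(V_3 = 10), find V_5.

do(V_3=10) replaces the equation V_3 := max(V_2, V_1) + 2 with the constant V_3 = 10.
V_4 = -3*V_1 + 2*V_3 + 4  [with V_1=4, V_3=10]  = 12
V_5 = -2*V_4 - V_2 + 3  [with V_4=12, V_2=1]  = -22

-22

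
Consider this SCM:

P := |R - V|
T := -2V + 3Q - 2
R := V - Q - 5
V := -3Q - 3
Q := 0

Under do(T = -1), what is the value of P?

Intervening sets T = -1 and removes its equation (T := -2V + 3Q - 2).
No directed path runs from T to P, so P keeps its natural value.
V = -3Q - 3  [with Q=0]  = -3
R = V - Q - 5  [with V=-3, Q=0]  = -8
P = |R - V|  [with R=-8, V=-3]  = 5

5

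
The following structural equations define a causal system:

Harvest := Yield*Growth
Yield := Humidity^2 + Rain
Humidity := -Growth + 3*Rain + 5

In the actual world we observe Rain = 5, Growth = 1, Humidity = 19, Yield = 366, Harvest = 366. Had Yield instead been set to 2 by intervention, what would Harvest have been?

Intervening sets Yield = 2 and removes its equation (Yield := Humidity^2 + Rain).
Harvest = Yield*Growth  [with Yield=2, Growth=1]  = 2

2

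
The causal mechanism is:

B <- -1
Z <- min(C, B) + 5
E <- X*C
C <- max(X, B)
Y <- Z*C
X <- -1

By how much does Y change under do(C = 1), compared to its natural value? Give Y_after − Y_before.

8

do(C=1) replaces the equation C <- max(X, B) with the constant C = 1.
Z = min(C, B) + 5  [with C=1, B=-1]  = 4
Y = Z*C  [with Z=4, C=1]  = 4
Without intervention: C = max(X, B)  [with X=-1, B=-1]  = -1; Z = min(C, B) + 5  [with C=-1, B=-1]  = 4; Y = Z*C  [with Z=4, C=-1]  = -4.
Change = 4 − (-4) = 8.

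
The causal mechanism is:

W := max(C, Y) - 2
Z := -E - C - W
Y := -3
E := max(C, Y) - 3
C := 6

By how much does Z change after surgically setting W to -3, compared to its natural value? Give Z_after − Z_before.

7

do(W=-3) replaces the equation W := max(C, Y) - 2 with the constant W = -3.
E = max(C, Y) - 3  [with C=6, Y=-3]  = 3
Z = -E - C - W  [with E=3, C=6, W=-3]  = -6
Without intervention: W = max(C, Y) - 2  [with C=6, Y=-3]  = 4; E = max(C, Y) - 3  [with C=6, Y=-3]  = 3; Z = -E - C - W  [with E=3, C=6, W=4]  = -13.
Change = -6 − (-13) = 7.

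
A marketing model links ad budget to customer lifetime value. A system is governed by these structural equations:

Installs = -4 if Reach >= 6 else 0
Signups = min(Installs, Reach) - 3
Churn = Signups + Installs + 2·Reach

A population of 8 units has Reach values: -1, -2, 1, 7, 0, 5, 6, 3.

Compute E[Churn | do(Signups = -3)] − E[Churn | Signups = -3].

-0.75

Under do(Signups=-3), Signups's equation is replaced by Signups=-3 for every unit. Per-unit Churn: -5, -7, -1, 7, -3, 7, 5, 3. Mean = 0.75.
Conditioning on Signups=-3 selects the 4 unit(s) with Reach ∈ {1, 0, 5, 3}. Their Churn values: -1, -3, 7, 3. Mean = 1.5.
Difference = 0.75 − 1.5 = -0.75.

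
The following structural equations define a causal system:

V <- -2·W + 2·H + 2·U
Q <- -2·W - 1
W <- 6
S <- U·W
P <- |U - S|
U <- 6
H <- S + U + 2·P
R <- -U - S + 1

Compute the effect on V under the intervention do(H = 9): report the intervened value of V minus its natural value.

-186

do(H=9) replaces the equation H <- S + U + 2·P with the constant H = 9.
V = -2·W + 2·H + 2·U  [with W=6, H=9, U=6]  = 18
Without intervention: S = U·W  [with U=6, W=6]  = 36; P = |U - S|  [with U=6, S=36]  = 30; H = S + U + 2·P  [with S=36, U=6, P=30]  = 102; V = -2·W + 2·H + 2·U  [with W=6, H=102, U=6]  = 204.
Change = 18 − 204 = -186.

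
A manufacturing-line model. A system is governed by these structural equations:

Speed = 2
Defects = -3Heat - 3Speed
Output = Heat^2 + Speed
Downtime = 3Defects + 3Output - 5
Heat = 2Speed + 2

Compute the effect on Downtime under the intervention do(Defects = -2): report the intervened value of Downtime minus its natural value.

do(Defects=-2) replaces the equation Defects = -3Heat - 3Speed with the constant Defects = -2.
Heat = 2Speed + 2  [with Speed=2]  = 6
Output = Heat^2 + Speed  [with Heat=6, Speed=2]  = 38
Downtime = 3Defects + 3Output - 5  [with Defects=-2, Output=38]  = 103
Without intervention: Heat = 2Speed + 2  [with Speed=2]  = 6; Defects = -3Heat - 3Speed  [with Heat=6, Speed=2]  = -24; Output = Heat^2 + Speed  [with Heat=6, Speed=2]  = 38; Downtime = 3Defects + 3Output - 5  [with Defects=-24, Output=38]  = 37.
Change = 103 − 37 = 66.

66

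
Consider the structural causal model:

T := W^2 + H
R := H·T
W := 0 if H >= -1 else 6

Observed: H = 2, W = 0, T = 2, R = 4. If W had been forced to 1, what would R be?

Under do(W=1), the mechanism W := 0 if H >= -1 else 6 is discarded; W is fixed at 1.
T = W^2 + H  [with W=1, H=2]  = 3
R = H·T  [with H=2, T=3]  = 6

6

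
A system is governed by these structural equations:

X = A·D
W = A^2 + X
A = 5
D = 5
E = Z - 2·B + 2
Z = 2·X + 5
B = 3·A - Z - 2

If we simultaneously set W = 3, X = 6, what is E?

Setting W = 3, X = 6 by intervention discards those variables' equations.
Z = 2·X + 5  [with X=6]  = 17
B = 3·A - Z - 2  [with A=5, Z=17]  = -4
E = Z - 2·B + 2  [with Z=17, B=-4]  = 27

27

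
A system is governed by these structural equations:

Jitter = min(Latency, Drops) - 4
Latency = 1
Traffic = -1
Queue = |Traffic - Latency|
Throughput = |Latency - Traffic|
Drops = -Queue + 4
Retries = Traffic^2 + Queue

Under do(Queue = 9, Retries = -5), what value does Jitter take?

Setting Queue = 9, Retries = -5 by intervention discards those variables' equations.
Drops = -Queue + 4  [with Queue=9]  = -5
Jitter = min(Latency, Drops) - 4  [with Latency=1, Drops=-5]  = -9

-9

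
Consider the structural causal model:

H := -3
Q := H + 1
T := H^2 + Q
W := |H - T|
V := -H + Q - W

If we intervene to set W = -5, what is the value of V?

Intervening sets W = -5 and removes its equation (W := |H - T|).
Q = H + 1  [with H=-3]  = -2
V = -H + Q - W  [with H=-3, Q=-2, W=-5]  = 6

6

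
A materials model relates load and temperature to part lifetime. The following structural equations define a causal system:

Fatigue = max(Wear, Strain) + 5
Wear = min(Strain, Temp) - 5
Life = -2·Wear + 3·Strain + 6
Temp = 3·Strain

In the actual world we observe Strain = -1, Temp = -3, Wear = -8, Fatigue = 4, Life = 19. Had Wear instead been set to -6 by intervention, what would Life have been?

15

do(Wear=-6) replaces the equation Wear = min(Strain, Temp) - 5 with the constant Wear = -6.
Life = -2·Wear + 3·Strain + 6  [with Wear=-6, Strain=-1]  = 15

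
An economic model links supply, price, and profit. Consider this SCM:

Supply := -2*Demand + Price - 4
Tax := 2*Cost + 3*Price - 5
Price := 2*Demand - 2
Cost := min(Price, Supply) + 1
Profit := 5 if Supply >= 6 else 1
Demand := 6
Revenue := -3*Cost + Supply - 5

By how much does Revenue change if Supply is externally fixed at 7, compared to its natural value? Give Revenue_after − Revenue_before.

do(Supply=7) replaces the equation Supply := -2*Demand + Price - 4 with the constant Supply = 7.
Price = 2*Demand - 2  [with Demand=6]  = 10
Cost = min(Price, Supply) + 1  [with Price=10, Supply=7]  = 8
Revenue = -3*Cost + Supply - 5  [with Cost=8, Supply=7]  = -22
Without intervention: Price = 2*Demand - 2  [with Demand=6]  = 10; Supply = -2*Demand + Price - 4  [with Demand=6, Price=10]  = -6; Cost = min(Price, Supply) + 1  [with Price=10, Supply=-6]  = -5; Revenue = -3*Cost + Supply - 5  [with Cost=-5, Supply=-6]  = 4.
Change = -22 − 4 = -26.

-26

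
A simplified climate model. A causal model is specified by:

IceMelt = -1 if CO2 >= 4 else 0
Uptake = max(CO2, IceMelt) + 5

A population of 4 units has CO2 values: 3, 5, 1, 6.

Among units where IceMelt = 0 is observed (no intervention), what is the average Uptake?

7

Conditioning on IceMelt=0 selects the 2 unit(s) with CO2 ∈ {3, 1}. Their Uptake values: 8, 6. Mean = 7.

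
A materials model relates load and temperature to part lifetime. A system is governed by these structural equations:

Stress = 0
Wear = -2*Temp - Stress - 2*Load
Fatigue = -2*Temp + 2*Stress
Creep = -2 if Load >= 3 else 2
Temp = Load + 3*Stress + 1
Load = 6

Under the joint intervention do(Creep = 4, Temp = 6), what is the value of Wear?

-24

The joint intervention fixes Creep = 4, Temp = 6, removing each variable's own equation.
Wear = -2*Temp - Stress - 2*Load  [with Temp=6, Stress=0, Load=6]  = -24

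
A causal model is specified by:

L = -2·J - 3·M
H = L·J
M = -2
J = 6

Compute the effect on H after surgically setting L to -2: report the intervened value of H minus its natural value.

24

The intervention breaks the incoming arrows to L: L = -2·J - 3·M no longer applies, and L = -2.
H = L·J  [with L=-2, J=6]  = -12
Without intervention: L = -2·J - 3·M  [with J=6, M=-2]  = -6; H = L·J  [with L=-6, J=6]  = -36.
Change = -12 − (-36) = 24.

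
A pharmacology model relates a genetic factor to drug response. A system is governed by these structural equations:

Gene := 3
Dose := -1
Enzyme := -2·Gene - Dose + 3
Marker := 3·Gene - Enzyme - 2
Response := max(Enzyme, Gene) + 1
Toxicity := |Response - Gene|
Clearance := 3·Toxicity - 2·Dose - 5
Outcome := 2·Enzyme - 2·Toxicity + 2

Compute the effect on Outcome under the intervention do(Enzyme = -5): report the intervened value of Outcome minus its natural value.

The intervention breaks the incoming arrows to Enzyme: Enzyme := -2·Gene - Dose + 3 no longer applies, and Enzyme = -5.
Response = max(Enzyme, Gene) + 1  [with Enzyme=-5, Gene=3]  = 4
Toxicity = |Response - Gene|  [with Response=4, Gene=3]  = 1
Outcome = 2·Enzyme - 2·Toxicity + 2  [with Enzyme=-5, Toxicity=1]  = -10
Without intervention: Enzyme = -2·Gene - Dose + 3  [with Gene=3, Dose=-1]  = -2; Response = max(Enzyme, Gene) + 1  [with Enzyme=-2, Gene=3]  = 4; Toxicity = |Response - Gene|  [with Response=4, Gene=3]  = 1; Outcome = 2·Enzyme - 2·Toxicity + 2  [with Enzyme=-2, Toxicity=1]  = -4.
Change = -10 − (-4) = -6.

-6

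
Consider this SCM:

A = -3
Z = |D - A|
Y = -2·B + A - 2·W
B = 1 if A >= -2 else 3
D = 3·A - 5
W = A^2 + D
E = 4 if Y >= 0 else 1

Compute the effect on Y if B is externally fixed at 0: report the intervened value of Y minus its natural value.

do(B=0) replaces the equation B = 1 if A >= -2 else 3 with the constant B = 0.
D = 3·A - 5  [with A=-3]  = -14
W = A^2 + D  [with A=-3, D=-14]  = -5
Y = -2·B + A - 2·W  [with B=0, A=-3, W=-5]  = 7
Without intervention: B = 1 if A >= -2 else 3  [with A=-3]  = 3; D = 3·A - 5  [with A=-3]  = -14; W = A^2 + D  [with A=-3, D=-14]  = -5; Y = -2·B + A - 2·W  [with B=3, A=-3, W=-5]  = 1.
Change = 7 − 1 = 6.

6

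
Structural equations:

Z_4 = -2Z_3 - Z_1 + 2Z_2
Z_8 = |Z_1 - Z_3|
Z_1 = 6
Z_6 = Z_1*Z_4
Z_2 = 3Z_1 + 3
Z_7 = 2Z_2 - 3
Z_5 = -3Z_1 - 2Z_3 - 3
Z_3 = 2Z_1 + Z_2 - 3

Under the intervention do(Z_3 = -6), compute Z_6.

The intervention breaks the incoming arrows to Z_3: Z_3 = 2Z_1 + Z_2 - 3 no longer applies, and Z_3 = -6.
Z_2 = 3Z_1 + 3  [with Z_1=6]  = 21
Z_4 = -2Z_3 - Z_1 + 2Z_2  [with Z_3=-6, Z_1=6, Z_2=21]  = 48
Z_6 = Z_1*Z_4  [with Z_1=6, Z_4=48]  = 288

288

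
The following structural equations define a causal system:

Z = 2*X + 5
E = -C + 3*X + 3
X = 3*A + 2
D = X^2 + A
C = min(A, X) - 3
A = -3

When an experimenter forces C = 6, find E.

Intervening sets C = 6 and removes its equation (C = min(A, X) - 3).
X = 3*A + 2  [with A=-3]  = -7
E = -C + 3*X + 3  [with C=6, X=-7]  = -24

-24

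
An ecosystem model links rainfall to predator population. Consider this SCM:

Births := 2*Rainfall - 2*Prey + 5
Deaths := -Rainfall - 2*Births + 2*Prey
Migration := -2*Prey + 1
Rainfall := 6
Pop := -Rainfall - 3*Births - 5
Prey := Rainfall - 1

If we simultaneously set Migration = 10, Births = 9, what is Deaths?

-14

Under do(Migration = 10, Births = 9), each intervened variable's structural equation is replaced by its fixed value.
Prey = Rainfall - 1  [with Rainfall=6]  = 5
Deaths = -Rainfall - 2*Births + 2*Prey  [with Rainfall=6, Births=9, Prey=5]  = -14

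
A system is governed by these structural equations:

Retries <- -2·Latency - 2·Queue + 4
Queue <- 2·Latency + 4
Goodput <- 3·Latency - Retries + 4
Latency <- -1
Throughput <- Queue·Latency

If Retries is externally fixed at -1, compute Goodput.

do(Retries=-1) replaces the equation Retries <- -2·Latency - 2·Queue + 4 with the constant Retries = -1.
Goodput = 3·Latency - Retries + 4  [with Latency=-1, Retries=-1]  = 2

2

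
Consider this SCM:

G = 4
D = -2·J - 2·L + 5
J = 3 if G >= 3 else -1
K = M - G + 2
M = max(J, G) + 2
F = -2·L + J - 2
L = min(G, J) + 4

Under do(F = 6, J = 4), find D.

-19

Under do(F = 6, J = 4), each intervened variable's structural equation is replaced by its fixed value.
L = min(G, J) + 4  [with G=4, J=4]  = 8
D = -2·J - 2·L + 5  [with J=4, L=8]  = -19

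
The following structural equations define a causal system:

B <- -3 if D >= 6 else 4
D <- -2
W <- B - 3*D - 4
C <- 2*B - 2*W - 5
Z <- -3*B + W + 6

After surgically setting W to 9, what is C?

The intervention breaks the incoming arrows to W: W <- B - 3*D - 4 no longer applies, and W = 9.
B = -3 if D >= 6 else 4  [with D=-2]  = 4
C = 2*B - 2*W - 5  [with B=4, W=9]  = -15

-15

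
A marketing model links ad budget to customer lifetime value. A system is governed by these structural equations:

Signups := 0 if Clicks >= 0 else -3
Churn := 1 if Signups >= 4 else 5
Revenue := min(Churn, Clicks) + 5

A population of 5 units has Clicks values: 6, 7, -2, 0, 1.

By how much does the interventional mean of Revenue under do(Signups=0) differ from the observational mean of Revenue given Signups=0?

-0.95

The intervention sets Signups=0 in all 5 units regardless of Clicks. Recomputing Revenue per unit gives 10, 10, 3, 5, 6; average 6.8.
E[Revenue|Signups=0] averages over only the 4 units with Signups=0 (Clicks = 6, 7, 0, 1): Revenue = 10, 10, 5, 6, mean 7.75.
Difference = 6.8 − 7.75 = -0.95.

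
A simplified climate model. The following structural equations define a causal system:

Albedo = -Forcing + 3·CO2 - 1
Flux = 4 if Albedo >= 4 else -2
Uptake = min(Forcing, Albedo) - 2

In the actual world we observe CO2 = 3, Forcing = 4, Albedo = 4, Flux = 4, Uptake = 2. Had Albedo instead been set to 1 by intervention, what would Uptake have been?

-1

do(Albedo=1) replaces the equation Albedo = -Forcing + 3·CO2 - 1 with the constant Albedo = 1.
Uptake = min(Forcing, Albedo) - 2  [with Forcing=4, Albedo=1]  = -1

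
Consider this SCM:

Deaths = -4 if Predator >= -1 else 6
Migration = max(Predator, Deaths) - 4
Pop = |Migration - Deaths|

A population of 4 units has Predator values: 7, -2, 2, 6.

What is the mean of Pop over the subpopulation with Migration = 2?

Observing Migration=2 restricts to units where Migration's equation naturally yields 2: Predator ∈ {-2, 6}. In that subpopulation Pop = 4, 6, mean 5.

5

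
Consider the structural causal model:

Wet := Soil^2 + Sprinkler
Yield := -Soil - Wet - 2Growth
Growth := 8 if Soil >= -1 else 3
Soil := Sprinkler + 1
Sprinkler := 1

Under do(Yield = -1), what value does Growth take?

The intervention breaks the incoming arrows to Yield: Yield := -Soil - Wet - 2Growth no longer applies, and Yield = -1.
Since Growth is not a descendant of the intervened variable, it is unaffected.
Soil = Sprinkler + 1  [with Sprinkler=1]  = 2
Growth = 8 if Soil >= -1 else 3  [with Soil=2]  = 8

8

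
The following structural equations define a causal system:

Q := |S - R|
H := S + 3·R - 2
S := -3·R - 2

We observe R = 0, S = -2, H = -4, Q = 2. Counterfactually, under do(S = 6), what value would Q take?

Under do(S=6), the mechanism S := -3·R - 2 is discarded; S is fixed at 6.
Q = |S - R|  [with S=6, R=0]  = 6

6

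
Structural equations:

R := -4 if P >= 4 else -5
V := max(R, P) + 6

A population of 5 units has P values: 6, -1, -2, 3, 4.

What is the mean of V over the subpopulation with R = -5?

Conditioning on R=-5 selects the 3 unit(s) with P ∈ {-1, -2, 3}. Their V values: 5, 4, 9. Mean = 6.

6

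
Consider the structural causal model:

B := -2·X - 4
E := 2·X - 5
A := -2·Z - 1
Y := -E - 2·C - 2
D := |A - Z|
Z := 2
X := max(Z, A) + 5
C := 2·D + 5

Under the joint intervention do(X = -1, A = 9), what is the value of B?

The joint intervention fixes X = -1, A = 9, removing each variable's own equation.
B = -2·X - 4  [with X=-1]  = -2

-2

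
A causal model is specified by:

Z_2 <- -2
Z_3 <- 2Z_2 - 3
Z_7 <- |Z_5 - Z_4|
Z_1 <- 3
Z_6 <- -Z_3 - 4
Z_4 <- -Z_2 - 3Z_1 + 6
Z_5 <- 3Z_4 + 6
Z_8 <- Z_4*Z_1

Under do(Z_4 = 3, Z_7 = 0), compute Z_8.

Setting Z_4 = 3, Z_7 = 0 by intervention discards those variables' equations.
Z_8 = Z_4*Z_1  [with Z_4=3, Z_1=3]  = 9

9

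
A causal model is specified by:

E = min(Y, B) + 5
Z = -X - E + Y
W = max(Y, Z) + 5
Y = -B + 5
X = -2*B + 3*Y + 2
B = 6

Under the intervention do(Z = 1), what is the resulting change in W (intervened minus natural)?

-7

The intervention breaks the incoming arrows to Z: Z = -X - E + Y no longer applies, and Z = 1.
Y = -B + 5  [with B=6]  = -1
W = max(Y, Z) + 5  [with Y=-1, Z=1]  = 6
Without intervention: Y = -B + 5  [with B=6]  = -1; X = -2*B + 3*Y + 2  [with B=6, Y=-1]  = -13; E = min(Y, B) + 5  [with Y=-1, B=6]  = 4; Z = -X - E + Y  [with X=-13, E=4, Y=-1]  = 8; W = max(Y, Z) + 5  [with Y=-1, Z=8]  = 13.
Change = 6 − 13 = -7.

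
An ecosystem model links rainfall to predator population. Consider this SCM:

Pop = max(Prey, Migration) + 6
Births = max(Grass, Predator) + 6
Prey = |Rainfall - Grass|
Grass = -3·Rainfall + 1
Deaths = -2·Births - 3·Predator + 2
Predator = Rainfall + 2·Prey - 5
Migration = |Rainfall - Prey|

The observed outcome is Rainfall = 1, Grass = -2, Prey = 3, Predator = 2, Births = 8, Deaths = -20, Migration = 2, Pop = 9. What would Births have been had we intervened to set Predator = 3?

Intervening sets Predator = 3 and removes its equation (Predator = Rainfall + 2·Prey - 5).
Grass = -3·Rainfall + 1  [with Rainfall=1]  = -2
Births = max(Grass, Predator) + 6  [with Grass=-2, Predator=3]  = 9

9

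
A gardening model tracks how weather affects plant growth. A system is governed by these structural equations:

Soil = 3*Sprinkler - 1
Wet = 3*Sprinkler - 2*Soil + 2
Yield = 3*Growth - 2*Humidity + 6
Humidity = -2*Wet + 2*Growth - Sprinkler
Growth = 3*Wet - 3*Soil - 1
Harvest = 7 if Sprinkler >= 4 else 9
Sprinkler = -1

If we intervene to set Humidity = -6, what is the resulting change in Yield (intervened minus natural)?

114

The intervention breaks the incoming arrows to Humidity: Humidity = -2*Wet + 2*Growth - Sprinkler no longer applies, and Humidity = -6.
Soil = 3*Sprinkler - 1  [with Sprinkler=-1]  = -4
Wet = 3*Sprinkler - 2*Soil + 2  [with Sprinkler=-1, Soil=-4]  = 7
Growth = 3*Wet - 3*Soil - 1  [with Wet=7, Soil=-4]  = 32
Yield = 3*Growth - 2*Humidity + 6  [with Growth=32, Humidity=-6]  = 114
Without intervention: Soil = 3*Sprinkler - 1  [with Sprinkler=-1]  = -4; Wet = 3*Sprinkler - 2*Soil + 2  [with Sprinkler=-1, Soil=-4]  = 7; Growth = 3*Wet - 3*Soil - 1  [with Wet=7, Soil=-4]  = 32; Humidity = -2*Wet + 2*Growth - Sprinkler  [with Wet=7, Growth=32, Sprinkler=-1]  = 51; Yield = 3*Growth - 2*Humidity + 6  [with Growth=32, Humidity=51]  = 0.
Change = 114 − 0 = 114.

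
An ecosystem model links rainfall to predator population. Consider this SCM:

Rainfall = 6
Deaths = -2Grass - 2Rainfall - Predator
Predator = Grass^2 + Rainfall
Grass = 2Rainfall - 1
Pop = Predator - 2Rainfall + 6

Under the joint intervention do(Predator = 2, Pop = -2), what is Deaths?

The joint intervention fixes Predator = 2, Pop = -2, removing each variable's own equation.
Grass = 2Rainfall - 1  [with Rainfall=6]  = 11
Deaths = -2Grass - 2Rainfall - Predator  [with Grass=11, Rainfall=6, Predator=2]  = -36

-36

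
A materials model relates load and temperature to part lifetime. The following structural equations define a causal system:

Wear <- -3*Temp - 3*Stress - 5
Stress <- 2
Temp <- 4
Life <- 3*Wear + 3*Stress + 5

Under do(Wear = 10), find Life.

The intervention breaks the incoming arrows to Wear: Wear <- -3*Temp - 3*Stress - 5 no longer applies, and Wear = 10.
Life = 3*Wear + 3*Stress + 5  [with Wear=10, Stress=2]  = 41

41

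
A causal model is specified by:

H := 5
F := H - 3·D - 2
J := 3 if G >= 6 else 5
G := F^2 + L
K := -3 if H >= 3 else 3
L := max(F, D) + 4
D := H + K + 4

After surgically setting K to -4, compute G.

Under do(K=-4), the mechanism K := -3 if H >= 3 else 3 is discarded; K is fixed at -4.
D = H + K + 4  [with H=5, K=-4]  = 5
F = H - 3·D - 2  [with H=5, D=5]  = -12
L = max(F, D) + 4  [with F=-12, D=5]  = 9
G = F^2 + L  [with F=-12, L=9]  = 153

153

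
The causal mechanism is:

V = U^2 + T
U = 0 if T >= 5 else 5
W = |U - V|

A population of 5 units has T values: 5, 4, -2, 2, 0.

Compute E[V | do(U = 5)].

26.8

The intervention sets U=5 in all 5 units regardless of T. Recomputing V per unit gives 30, 29, 23, 27, 25; average 26.8.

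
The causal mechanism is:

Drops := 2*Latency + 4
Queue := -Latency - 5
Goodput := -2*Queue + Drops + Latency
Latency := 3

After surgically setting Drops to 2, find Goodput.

The intervention breaks the incoming arrows to Drops: Drops := 2*Latency + 4 no longer applies, and Drops = 2.
Queue = -Latency - 5  [with Latency=3]  = -8
Goodput = -2*Queue + Drops + Latency  [with Queue=-8, Drops=2, Latency=3]  = 21

21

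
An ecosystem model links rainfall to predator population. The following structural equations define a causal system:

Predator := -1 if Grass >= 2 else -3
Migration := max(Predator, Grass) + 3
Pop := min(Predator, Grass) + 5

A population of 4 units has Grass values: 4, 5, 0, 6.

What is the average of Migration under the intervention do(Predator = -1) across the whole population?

do(Predator=-1) breaks Predator's dependence on Grass. With Predator=-1 fixed, Migration across the units is 7, 8, 3, 9, mean 6.75.

6.75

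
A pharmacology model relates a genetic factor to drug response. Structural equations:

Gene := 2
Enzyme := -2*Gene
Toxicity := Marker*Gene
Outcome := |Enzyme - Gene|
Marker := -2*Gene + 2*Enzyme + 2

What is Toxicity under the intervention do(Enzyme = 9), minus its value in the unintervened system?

52

Under do(Enzyme=9), the mechanism Enzyme := -2*Gene is discarded; Enzyme is fixed at 9.
Marker = -2*Gene + 2*Enzyme + 2  [with Gene=2, Enzyme=9]  = 16
Toxicity = Marker*Gene  [with Marker=16, Gene=2]  = 32
Without intervention: Enzyme = -2*Gene  [with Gene=2]  = -4; Marker = -2*Gene + 2*Enzyme + 2  [with Gene=2, Enzyme=-4]  = -10; Toxicity = Marker*Gene  [with Marker=-10, Gene=2]  = -20.
Change = 32 − (-20) = 52.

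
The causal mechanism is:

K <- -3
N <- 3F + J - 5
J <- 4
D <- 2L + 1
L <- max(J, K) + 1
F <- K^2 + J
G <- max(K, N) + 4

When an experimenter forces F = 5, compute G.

The intervention breaks the incoming arrows to F: F <- K^2 + J no longer applies, and F = 5.
N = 3F + J - 5  [with F=5, J=4]  = 14
G = max(K, N) + 4  [with K=-3, N=14]  = 18

18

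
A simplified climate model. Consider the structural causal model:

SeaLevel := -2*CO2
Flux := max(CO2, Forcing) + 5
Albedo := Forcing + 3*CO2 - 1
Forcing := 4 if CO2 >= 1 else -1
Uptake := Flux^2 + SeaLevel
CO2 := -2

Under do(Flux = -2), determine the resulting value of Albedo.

-8

do(Flux=-2) replaces the equation Flux := max(CO2, Forcing) + 5 with the constant Flux = -2.
Albedo is not downstream of the intervention, so its value is determined by the original equations.
Forcing = 4 if CO2 >= 1 else -1  [with CO2=-2]  = -1
Albedo = Forcing + 3*CO2 - 1  [with Forcing=-1, CO2=-2]  = -8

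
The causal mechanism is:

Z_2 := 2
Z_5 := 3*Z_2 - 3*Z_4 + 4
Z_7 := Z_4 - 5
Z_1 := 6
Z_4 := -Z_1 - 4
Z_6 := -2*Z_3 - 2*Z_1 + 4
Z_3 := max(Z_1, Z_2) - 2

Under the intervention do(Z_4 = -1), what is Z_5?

13

Intervening sets Z_4 = -1 and removes its equation (Z_4 := -Z_1 - 4).
Z_5 = 3*Z_2 - 3*Z_4 + 4  [with Z_2=2, Z_4=-1]  = 13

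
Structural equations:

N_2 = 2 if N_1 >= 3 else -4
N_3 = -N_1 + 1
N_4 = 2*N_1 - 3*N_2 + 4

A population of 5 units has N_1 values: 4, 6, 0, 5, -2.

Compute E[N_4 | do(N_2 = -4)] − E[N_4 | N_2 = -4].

Under do(N_2=-4), N_2's equation is replaced by N_2=-4 for every unit. Per-unit N_4: 24, 28, 16, 26, 12. Mean = 21.2.
Observing N_2=-4 restricts to units where N_2's equation naturally yields -4: N_1 ∈ {0, -2}. In that subpopulation N_4 = 16, 12, mean 14.
Difference = 21.2 − 14 = 7.2.

7.2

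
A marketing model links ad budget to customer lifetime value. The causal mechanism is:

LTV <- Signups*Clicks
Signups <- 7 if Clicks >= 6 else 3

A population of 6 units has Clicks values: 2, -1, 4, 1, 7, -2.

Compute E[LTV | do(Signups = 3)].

The intervention sets Signups=3 in all 6 units regardless of Clicks. Recomputing LTV per unit gives 6, -3, 12, 3, 21, -6; average 5.5.

5.5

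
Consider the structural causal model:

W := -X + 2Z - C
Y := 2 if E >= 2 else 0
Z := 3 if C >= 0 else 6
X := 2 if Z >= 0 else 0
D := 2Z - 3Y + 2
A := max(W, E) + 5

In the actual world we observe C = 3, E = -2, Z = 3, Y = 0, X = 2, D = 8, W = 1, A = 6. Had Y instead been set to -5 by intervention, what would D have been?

23

Under do(Y=-5), the mechanism Y := 2 if E >= 2 else 0 is discarded; Y is fixed at -5.
Z = 3 if C >= 0 else 6  [with C=3]  = 3
D = 2Z - 3Y + 2  [with Z=3, Y=-5]  = 23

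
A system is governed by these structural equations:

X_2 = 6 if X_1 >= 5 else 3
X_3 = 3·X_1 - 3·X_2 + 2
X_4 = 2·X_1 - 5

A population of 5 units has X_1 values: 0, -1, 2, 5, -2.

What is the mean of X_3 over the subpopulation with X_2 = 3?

Observing X_2=3 restricts to units where X_2's equation naturally yields 3: X_1 ∈ {0, -1, 2, -2}. In that subpopulation X_3 = -7, -10, -1, -13, mean -7.75.

-7.75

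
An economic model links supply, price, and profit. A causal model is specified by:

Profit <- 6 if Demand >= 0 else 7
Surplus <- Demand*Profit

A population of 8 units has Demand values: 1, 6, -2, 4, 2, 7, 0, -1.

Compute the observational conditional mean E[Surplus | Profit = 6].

Conditioning on Profit=6 selects the 6 unit(s) with Demand ∈ {1, 6, 4, 2, 7, 0}. Their Surplus values: 6, 36, 24, 12, 42, 0. Mean = 20.

20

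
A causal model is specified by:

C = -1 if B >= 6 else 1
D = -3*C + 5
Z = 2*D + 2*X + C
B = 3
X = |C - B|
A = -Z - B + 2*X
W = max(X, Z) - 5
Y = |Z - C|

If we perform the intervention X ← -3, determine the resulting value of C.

1

The intervention breaks the incoming arrows to X: X = |C - B| no longer applies, and X = -3.
Since C is not a descendant of the intervened variable, it is unaffected.
C = -1 if B >= 6 else 1  [with B=3]  = 1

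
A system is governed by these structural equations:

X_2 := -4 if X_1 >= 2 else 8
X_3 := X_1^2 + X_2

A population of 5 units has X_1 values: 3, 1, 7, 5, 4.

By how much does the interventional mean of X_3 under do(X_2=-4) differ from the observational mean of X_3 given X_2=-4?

-4.75

The intervention sets X_2=-4 in all 5 units regardless of X_1. Recomputing X_3 per unit gives 5, -3, 45, 21, 12; average 16.
Observing X_2=-4 restricts to units where X_2's equation naturally yields -4: X_1 ∈ {3, 7, 5, 4}. In that subpopulation X_3 = 5, 45, 21, 12, mean 20.75.
Difference = 16 − 20.75 = -4.75.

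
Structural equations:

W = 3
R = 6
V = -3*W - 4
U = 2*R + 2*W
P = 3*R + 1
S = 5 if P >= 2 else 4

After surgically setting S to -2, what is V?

-13

do(S=-2) replaces the equation S = 5 if P >= 2 else 4 with the constant S = -2.
V is not downstream of the intervention, so its value is determined by the original equations.
V = -3*W - 4  [with W=3]  = -13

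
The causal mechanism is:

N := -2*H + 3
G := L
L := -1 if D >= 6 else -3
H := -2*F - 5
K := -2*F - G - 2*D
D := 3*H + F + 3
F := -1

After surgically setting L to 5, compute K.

11

Under do(L=5), the mechanism L := -1 if D >= 6 else -3 is discarded; L is fixed at 5.
H = -2*F - 5  [with F=-1]  = -3
D = 3*H + F + 3  [with H=-3, F=-1]  = -7
G = L  [with L=5]  = 5
K = -2*F - G - 2*D  [with F=-1, G=5, D=-7]  = 11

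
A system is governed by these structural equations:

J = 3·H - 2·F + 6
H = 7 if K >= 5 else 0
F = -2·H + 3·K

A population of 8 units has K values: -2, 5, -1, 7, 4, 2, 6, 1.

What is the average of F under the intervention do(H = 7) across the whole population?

do(H=7) breaks H's dependence on K. With H=7 fixed, F across the units is -20, 1, -17, 7, -2, -8, 4, -11, mean -5.75.

-5.75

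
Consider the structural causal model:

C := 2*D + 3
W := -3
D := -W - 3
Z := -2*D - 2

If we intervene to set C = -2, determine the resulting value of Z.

The intervention breaks the incoming arrows to C: C := 2*D + 3 no longer applies, and C = -2.
Z is not downstream of the intervention, so its value is determined by the original equations.
D = -W - 3  [with W=-3]  = 0
Z = -2*D - 2  [with D=0]  = -2

-2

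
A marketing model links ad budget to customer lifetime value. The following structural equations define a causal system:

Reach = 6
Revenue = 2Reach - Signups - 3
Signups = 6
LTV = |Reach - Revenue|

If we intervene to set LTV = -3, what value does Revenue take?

Under do(LTV=-3), the mechanism LTV = |Reach - Revenue| is discarded; LTV is fixed at -3.
Since Revenue is not a descendant of the intervened variable, it is unaffected.
Revenue = 2Reach - Signups - 3  [with Reach=6, Signups=6]  = 3

3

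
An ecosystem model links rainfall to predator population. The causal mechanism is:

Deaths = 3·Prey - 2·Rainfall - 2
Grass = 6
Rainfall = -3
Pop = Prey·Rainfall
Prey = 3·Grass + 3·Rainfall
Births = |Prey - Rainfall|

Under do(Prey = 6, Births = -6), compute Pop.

-18

Setting Prey = 6, Births = -6 by intervention discards those variables' equations.
Pop = Prey·Rainfall  [with Prey=6, Rainfall=-3]  = -18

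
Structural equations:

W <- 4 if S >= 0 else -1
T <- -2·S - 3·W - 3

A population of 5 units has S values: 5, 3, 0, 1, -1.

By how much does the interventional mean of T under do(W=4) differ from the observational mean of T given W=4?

1.3

Under do(W=4), W's equation is replaced by W=4 for every unit. Per-unit T: -25, -21, -15, -17, -13. Mean = -18.2.
Conditioning on W=4 selects the 4 unit(s) with S ∈ {5, 3, 0, 1}. Their T values: -25, -21, -15, -17. Mean = -19.5.
Difference = -18.2 − (-19.5) = 1.3.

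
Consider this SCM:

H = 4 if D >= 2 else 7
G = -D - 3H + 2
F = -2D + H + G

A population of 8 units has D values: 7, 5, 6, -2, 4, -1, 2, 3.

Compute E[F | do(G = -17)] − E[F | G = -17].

Every unit gets G=-17 under the intervention. F values become -27, -23, -25, -6, -21, -8, -17, -19; E[F|do(G=-17)] = -18.25.
Conditioning on G=-17 selects the 2 unit(s) with D ∈ {7, -2}. Their F values: -27, -6. Mean = -16.5.
Difference = -18.25 − (-16.5) = -1.75.

-1.75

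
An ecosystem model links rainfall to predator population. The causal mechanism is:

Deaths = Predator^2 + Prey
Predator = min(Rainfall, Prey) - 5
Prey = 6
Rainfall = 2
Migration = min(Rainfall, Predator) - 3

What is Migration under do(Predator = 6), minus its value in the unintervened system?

5

do(Predator=6) replaces the equation Predator = min(Rainfall, Prey) - 5 with the constant Predator = 6.
Migration = min(Rainfall, Predator) - 3  [with Rainfall=2, Predator=6]  = -1
Without intervention: Predator = min(Rainfall, Prey) - 5  [with Rainfall=2, Prey=6]  = -3; Migration = min(Rainfall, Predator) - 3  [with Rainfall=2, Predator=-3]  = -6.
Change = -1 − (-6) = 5.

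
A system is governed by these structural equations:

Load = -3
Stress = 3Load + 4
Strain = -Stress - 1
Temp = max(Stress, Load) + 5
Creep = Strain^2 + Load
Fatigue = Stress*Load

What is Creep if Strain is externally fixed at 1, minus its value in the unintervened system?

do(Strain=1) replaces the equation Strain = -Stress - 1 with the constant Strain = 1.
Creep = Strain^2 + Load  [with Strain=1, Load=-3]  = -2
Without intervention: Stress = 3Load + 4  [with Load=-3]  = -5; Strain = -Stress - 1  [with Stress=-5]  = 4; Creep = Strain^2 + Load  [with Strain=4, Load=-3]  = 13.
Change = -2 − 13 = -15.

-15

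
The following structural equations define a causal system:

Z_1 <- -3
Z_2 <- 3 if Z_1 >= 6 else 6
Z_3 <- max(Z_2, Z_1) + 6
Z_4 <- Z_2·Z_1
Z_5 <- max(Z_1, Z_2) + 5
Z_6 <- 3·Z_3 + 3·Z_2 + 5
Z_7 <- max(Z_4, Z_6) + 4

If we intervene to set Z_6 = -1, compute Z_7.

Intervening sets Z_6 = -1 and removes its equation (Z_6 <- 3·Z_3 + 3·Z_2 + 5).
Z_2 = 3 if Z_1 >= 6 else 6  [with Z_1=-3]  = 6
Z_4 = Z_2·Z_1  [with Z_2=6, Z_1=-3]  = -18
Z_7 = max(Z_4, Z_6) + 4  [with Z_4=-18, Z_6=-1]  = 3

3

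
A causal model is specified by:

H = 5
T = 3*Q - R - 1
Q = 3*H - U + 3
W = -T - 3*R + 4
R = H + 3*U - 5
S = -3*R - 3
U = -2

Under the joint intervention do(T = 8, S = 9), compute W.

14

Under do(T = 8, S = 9), each intervened variable's structural equation is replaced by its fixed value.
R = H + 3*U - 5  [with H=5, U=-2]  = -6
W = -T - 3*R + 4  [with T=8, R=-6]  = 14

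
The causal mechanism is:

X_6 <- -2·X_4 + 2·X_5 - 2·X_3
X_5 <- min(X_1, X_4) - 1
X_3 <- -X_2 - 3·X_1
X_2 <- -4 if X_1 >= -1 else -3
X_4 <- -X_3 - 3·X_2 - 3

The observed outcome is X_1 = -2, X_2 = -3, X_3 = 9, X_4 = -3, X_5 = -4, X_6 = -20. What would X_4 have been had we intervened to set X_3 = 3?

The intervention breaks the incoming arrows to X_3: X_3 <- -X_2 - 3·X_1 no longer applies, and X_3 = 3.
X_2 = -4 if X_1 >= -1 else -3  [with X_1=-2]  = -3
X_4 = -X_3 - 3·X_2 - 3  [with X_3=3, X_2=-3]  = 3

3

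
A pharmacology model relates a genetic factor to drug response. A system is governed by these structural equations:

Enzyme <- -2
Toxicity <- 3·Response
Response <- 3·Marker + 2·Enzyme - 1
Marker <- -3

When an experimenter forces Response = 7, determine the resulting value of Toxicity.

The intervention breaks the incoming arrows to Response: Response <- 3·Marker + 2·Enzyme - 1 no longer applies, and Response = 7.
Toxicity = 3·Response  [with Response=7]  = 21

21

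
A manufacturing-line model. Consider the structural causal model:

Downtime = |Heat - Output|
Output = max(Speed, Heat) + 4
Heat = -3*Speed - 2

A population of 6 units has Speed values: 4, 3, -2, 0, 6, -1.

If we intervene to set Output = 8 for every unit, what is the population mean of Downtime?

The intervention sets Output=8 in all 6 units regardless of Speed. Recomputing Downtime per unit gives 22, 19, 4, 10, 28, 7; average 15.

15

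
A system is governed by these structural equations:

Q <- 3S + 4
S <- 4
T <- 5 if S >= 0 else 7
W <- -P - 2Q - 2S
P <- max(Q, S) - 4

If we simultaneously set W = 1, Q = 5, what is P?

1

Setting W = 1, Q = 5 by intervention discards those variables' equations.
P = max(Q, S) - 4  [with Q=5, S=4]  = 1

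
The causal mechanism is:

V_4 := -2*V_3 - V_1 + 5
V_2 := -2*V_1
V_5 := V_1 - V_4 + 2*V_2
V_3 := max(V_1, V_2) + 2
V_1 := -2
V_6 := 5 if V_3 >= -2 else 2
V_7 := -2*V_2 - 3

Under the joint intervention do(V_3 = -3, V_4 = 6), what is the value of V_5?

0

Setting V_3 = -3, V_4 = 6 by intervention discards those variables' equations.
V_2 = -2*V_1  [with V_1=-2]  = 4
V_5 = V_1 - V_4 + 2*V_2  [with V_1=-2, V_4=6, V_2=4]  = 0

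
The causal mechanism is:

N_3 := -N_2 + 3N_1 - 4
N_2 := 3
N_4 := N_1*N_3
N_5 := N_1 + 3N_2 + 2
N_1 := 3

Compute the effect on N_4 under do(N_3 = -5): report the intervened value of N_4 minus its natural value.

The intervention breaks the incoming arrows to N_3: N_3 := -N_2 + 3N_1 - 4 no longer applies, and N_3 = -5.
N_4 = N_1*N_3  [with N_1=3, N_3=-5]  = -15
Without intervention: N_3 = -N_2 + 3N_1 - 4  [with N_2=3, N_1=3]  = 2; N_4 = N_1*N_3  [with N_1=3, N_3=2]  = 6.
Change = -15 − 6 = -21.

-21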